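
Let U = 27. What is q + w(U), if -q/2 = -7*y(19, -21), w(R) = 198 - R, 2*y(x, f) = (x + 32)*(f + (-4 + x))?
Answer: -1971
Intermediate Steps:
y(x, f) = (32 + x)*(-4 + f + x)/2 (y(x, f) = ((x + 32)*(f + (-4 + x)))/2 = ((32 + x)*(-4 + f + x))/2 = (32 + x)*(-4 + f + x)/2)
q = -2142 (q = -(-14)*(-64 + (1/2)*19**2 + 14*19 + 16*(-21) + (1/2)*(-21)*19) = -(-14)*(-64 + (1/2)*361 + 266 - 336 - 399/2) = -(-14)*(-64 + 361/2 + 266 - 336 - 399/2) = -(-14)*(-153) = -2*1071 = -2142)
q + w(U) = -2142 + (198 - 1*27) = -2142 + (198 - 27) = -2142 + 171 = -1971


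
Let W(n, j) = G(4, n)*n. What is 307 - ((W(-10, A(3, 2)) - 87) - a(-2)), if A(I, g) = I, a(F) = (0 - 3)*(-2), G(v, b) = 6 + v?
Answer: 500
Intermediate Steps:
a(F) = 6 (a(F) = -3*(-2) = 6)
W(n, j) = 10*n (W(n, j) = (6 + 4)*n = 10*n)
307 - ((W(-10, A(3, 2)) - 87) - a(-2)) = 307 - ((10*(-10) - 87) - 1*6) = 307 - ((-100 - 87) - 6) = 307 - (-187 - 6) = 307 - 1*(-193) = 307 + 193 = 500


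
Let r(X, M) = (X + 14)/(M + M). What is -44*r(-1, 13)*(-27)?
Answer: 594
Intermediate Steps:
r(X, M) = (14 + X)/(2*M) (r(X, M) = (14 + X)/((2*M)) = (14 + X)*(1/(2*M)) = (14 + X)/(2*M))
-44*r(-1, 13)*(-27) = -22*(14 - 1)/13*(-27) = -22*13/13*(-27) = -44*½*(-27) = -22*(-27) = 594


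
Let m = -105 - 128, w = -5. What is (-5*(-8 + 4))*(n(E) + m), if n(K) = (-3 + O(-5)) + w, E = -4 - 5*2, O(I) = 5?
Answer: -4720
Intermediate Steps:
E = -14 (E = -4 - 10 = -14)
m = -233
n(K) = -3 (n(K) = (-3 + 5) - 5 = 2 - 5 = -3)
(-5*(-8 + 4))*(n(E) + m) = (-5*(-8 + 4))*(-3 - 233) = -5*(-4)*(-236) = 20*(-236) = -4720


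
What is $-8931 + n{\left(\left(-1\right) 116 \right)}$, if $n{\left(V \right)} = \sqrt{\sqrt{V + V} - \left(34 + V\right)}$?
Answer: $-8931 + \sqrt{82 + 2 i \sqrt{58}} \approx -8921.9 + 0.83745 i$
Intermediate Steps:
$n{\left(V \right)} = \sqrt{-34 - V + \sqrt{2} \sqrt{V}}$ ($n{\left(V \right)} = \sqrt{\sqrt{2 V} - \left(34 + V\right)} = \sqrt{\sqrt{2} \sqrt{V} - \left(34 + V\right)} = \sqrt{-34 - V + \sqrt{2} \sqrt{V}}$)
$-8931 + n{\left(\left(-1\right) 116 \right)} = -8931 + \sqrt{-34 - \left(-1\right) 116 + \sqrt{2} \sqrt{\left(-1\right) 116}} = -8931 + \sqrt{-34 - -116 + \sqrt{2} \sqrt{-116}} = -8931 + \sqrt{-34 + 116 + \sqrt{2} \cdot 2 i \sqrt{29}} = -8931 + \sqrt{-34 + 116 + 2 i \sqrt{58}} = -8931 + \sqrt{82 + 2 i \sqrt{58}}$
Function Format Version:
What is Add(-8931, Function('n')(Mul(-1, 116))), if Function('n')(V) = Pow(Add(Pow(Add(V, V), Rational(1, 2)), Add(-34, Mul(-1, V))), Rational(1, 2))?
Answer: Add(-8931, Pow(Add(82, Mul(2, I, Pow(58, Rational(1, 2)))), Rational(1, 2))) ≈ Add(-8921.9, Mul(0.83745, I))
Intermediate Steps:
Function('n')(V) = Pow(Add(-34, Mul(-1, V), Mul(Pow(2, Rational(1, 2)), Pow(V, Rational(1, 2)))), Rational(1, 2)) (Function('n')(V) = Pow(Add(Pow(Mul(2, V), Rational(1, 2)), Add(-34, Mul(-1, V))), Rational(1, 2)) = Pow(Add(Mul(Pow(2, Rational(1, 2)), Pow(V, Rational(1, 2))), Add(-34, Mul(-1, V))), Rational(1, 2)) = Pow(Add(-34, Mul(-1, V), Mul(Pow(2, Rational(1, 2)), Pow(V, Rational(1, 2)))), Rational(1, 2)))
Add(-8931, Function('n')(Mul(-1, 116))) = Add(-8931, Pow(Add(-34, Mul(-1, Mul(-1, 116)), Mul(Pow(2, Rational(1, 2)), Pow(Mul(-1, 116), Rational(1, 2)))), Rational(1, 2))) = Add(-8931, Pow(Add(-34, Mul(-1, -116), Mul(Pow(2, Rational(1, 2)), Pow(-116, Rational(1, 2)))), Rational(1, 2))) = Add(-8931, Pow(Add(-34, 116, Mul(Pow(2, Rational(1, 2)), Mul(2, I, Pow(29, Rational(1, 2))))), Rational(1, 2))) = Add(-8931, Pow(Add(-34, 116, Mul(2, I, Pow(58, Rational(1, 2)))), Rational(1, 2))) = Add(-8931, Pow(Add(82, Mul(2, I, Pow(58, Rational(1, 2)))), Rational(1, 2)))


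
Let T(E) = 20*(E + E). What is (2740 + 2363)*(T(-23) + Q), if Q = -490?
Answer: -7195230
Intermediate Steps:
T(E) = 40*E (T(E) = 20*(2*E) = 40*E)
(2740 + 2363)*(T(-23) + Q) = (2740 + 2363)*(40*(-23) - 490) = 5103*(-920 - 490) = 5103*(-1410) = -7195230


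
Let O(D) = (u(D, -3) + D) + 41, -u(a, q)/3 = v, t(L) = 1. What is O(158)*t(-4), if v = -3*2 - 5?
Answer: 232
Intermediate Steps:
v = -11 (v = -6 - 5 = -11)
u(a, q) = 33 (u(a, q) = -3*(-11) = 33)
O(D) = 74 + D (O(D) = (33 + D) + 41 = 74 + D)
O(158)*t(-4) = (74 + 158)*1 = 232*1 = 232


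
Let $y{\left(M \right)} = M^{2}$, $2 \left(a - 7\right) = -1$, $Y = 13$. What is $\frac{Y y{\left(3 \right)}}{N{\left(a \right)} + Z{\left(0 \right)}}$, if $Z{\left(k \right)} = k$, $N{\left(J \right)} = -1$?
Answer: $-117$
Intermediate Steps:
$a = \frac{13}{2}$ ($a = 7 + \frac{1}{2} \left(-1\right) = 7 - \frac{1}{2} = \frac{13}{2} \approx 6.5$)
$\frac{Y y{\left(3 \right)}}{N{\left(a \right)} + Z{\left(0 \right)}} = \frac{13 \cdot 3^{2}}{-1 + 0} = \frac{13 \cdot 9}{-1} = 117 \left(-1\right) = -117$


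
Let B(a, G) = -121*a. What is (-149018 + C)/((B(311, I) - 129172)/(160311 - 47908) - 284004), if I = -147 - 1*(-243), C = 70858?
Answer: 1757083696/6384613683 ≈ 0.27521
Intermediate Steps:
I = 96 (I = -147 + 243 = 96)
(-149018 + C)/((B(311, I) - 129172)/(160311 - 47908) - 284004) = (-149018 + 70858)/((-121*311 - 129172)/(160311 - 47908) - 284004) = -78160/((-37631 - 129172)/112403 - 284004) = -78160/(-166803*1/112403 - 284004) = -78160/(-166803/112403 - 284004) = -78160/(-31923068415/112403) = -78160*(-112403/31923068415) = 1757083696/6384613683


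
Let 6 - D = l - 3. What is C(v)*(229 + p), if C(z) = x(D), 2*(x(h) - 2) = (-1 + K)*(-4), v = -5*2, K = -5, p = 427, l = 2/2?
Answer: 9184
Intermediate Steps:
l = 1 (l = 2*(1/2) = 1)
v = -10
D = 8 (D = 6 - (1 - 3) = 6 - 1*(-2) = 6 + 2 = 8)
x(h) = 14 (x(h) = 2 + ((-1 - 5)*(-4))/2 = 2 + (-6*(-4))/2 = 2 + (1/2)*24 = 2 + 12 = 14)
C(z) = 14
C(v)*(229 + p) = 14*(229 + 427) = 14*656 = 9184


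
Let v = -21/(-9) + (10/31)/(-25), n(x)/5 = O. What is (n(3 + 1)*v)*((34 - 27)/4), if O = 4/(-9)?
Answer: -7553/837 ≈ -9.0239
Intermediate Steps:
O = -4/9 (O = 4*(-⅑) = -4/9 ≈ -0.44444)
n(x) = -20/9 (n(x) = 5*(-4/9) = -20/9)
v = 1079/465 (v = -21*(-⅑) + (10*(1/31))*(-1/25) = 7/3 + (10/31)*(-1/25) = 7/3 - 2/155 = 1079/465 ≈ 2.3204)
(n(3 + 1)*v)*((34 - 27)/4) = (-20/9*1079/465)*((34 - 27)/4) = -30212/(837*4) = -4316/837*7/4 = -7553/837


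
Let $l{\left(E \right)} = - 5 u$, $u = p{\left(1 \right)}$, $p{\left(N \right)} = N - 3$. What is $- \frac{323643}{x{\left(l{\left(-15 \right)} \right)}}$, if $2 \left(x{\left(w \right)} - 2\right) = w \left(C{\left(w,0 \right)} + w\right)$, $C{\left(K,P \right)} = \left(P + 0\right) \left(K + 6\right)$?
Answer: $- \frac{323643}{52} \approx -6223.9$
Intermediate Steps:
$p{\left(N \right)} = -3 + N$
$u = -2$ ($u = -3 + 1 = -2$)
$C{\left(K,P \right)} = P \left(6 + K\right)$
$l{\left(E \right)} = 10$ ($l{\left(E \right)} = \left(-5\right) \left(-2\right) = 10$)
$x{\left(w \right)} = 2 + \frac{w^{2}}{2}$ ($x{\left(w \right)} = 2 + \frac{w \left(0 \left(6 + w\right) + w\right)}{2} = 2 + \frac{w \left(0 + w\right)}{2} = 2 + \frac{w w}{2} = 2 + \frac{w^{2}}{2}$)
$- \frac{323643}{x{\left(l{\left(-15 \right)} \right)}} = - \frac{323643}{2 + \frac{10^{2}}{2}} = - \frac{323643}{2 + \frac{1}{2} \cdot 100} = - \frac{323643}{2 + 50} = - \frac{323643}{52}$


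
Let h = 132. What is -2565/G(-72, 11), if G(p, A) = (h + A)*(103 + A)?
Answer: -45/286 ≈ -0.15734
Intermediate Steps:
G(p, A) = (103 + A)*(132 + A) (G(p, A) = (132 + A)*(103 + A) = (103 + A)*(132 + A))
-2565/G(-72, 11) = -2565/(13596 + 11**2 + 235*11) = -2565/(13596 + 121 + 2585) = -2565/16302 = -2565*1/16302 = -45/286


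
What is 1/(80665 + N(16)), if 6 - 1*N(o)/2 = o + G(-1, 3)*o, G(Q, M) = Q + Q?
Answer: 1/80709 ≈ 1.2390e-5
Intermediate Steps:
G(Q, M) = 2*Q
N(o) = 12 + 2*o (N(o) = 12 - 2*(o + (2*(-1))*o) = 12 - 2*(o - 2*o) = 12 - (-2)*o = 12 + 2*o)
1/(80665 + N(16)) = 1/(80665 + (12 + 2*16)) = 1/(80665 + (12 + 32)) = 1/(80665 + 44) = 1/80709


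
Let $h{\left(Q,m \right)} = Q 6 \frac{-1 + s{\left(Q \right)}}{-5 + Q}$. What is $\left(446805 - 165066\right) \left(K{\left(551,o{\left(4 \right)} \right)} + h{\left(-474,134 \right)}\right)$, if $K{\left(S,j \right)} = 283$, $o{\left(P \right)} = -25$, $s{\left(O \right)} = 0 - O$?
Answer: $\frac{417190377291}{479} \approx 8.7096 \cdot 10^{8}$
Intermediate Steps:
$s{\left(O \right)} = - O$
$h{\left(Q,m \right)} = \frac{6 Q \left(-1 - Q\right)}{-5 + Q}$ ($h{\left(Q,m \right)} = Q 6 \frac{-1 - Q}{-5 + Q} = 6 Q \frac{-1 - Q}{-5 + Q} = \frac{6 Q \left(-1 - Q\right)}{-5 + Q}$)
$\left(446805 - 165066\right) \left(K{\left(551,o{\left(4 \right)} \right)} + h{\left(-474,134 \right)}\right) = \left(446805 - 165066\right) \left(283 - - \frac{2844 \left(1 - 474\right)}{-5 - 474}\right) = 281739 \left(283 - \left(-2844\right) \frac{1}{-479} \left(-473\right)\right) = 281739 \left(283 - \left(-2844\right) \left(- \frac{1}{479}\right) \left(-473\right)\right) = 281739 \left(283 + \frac{1345212}{479}\right) = 281739 \cdot \frac{1480769}{479} = \frac{417190377291}{479}$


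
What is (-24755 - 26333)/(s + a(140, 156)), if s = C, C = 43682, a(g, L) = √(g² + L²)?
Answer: -17996984/15387687 + 1648*√2746/15387687 ≈ -1.1640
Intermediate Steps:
a(g, L) = √(L² + g²)
s = 43682
(-24755 - 26333)/(s + a(140, 156)) = (-24755 - 26333)/(43682 + √(156² + 140²)) = -51088/(43682 + √(24336 + 19600)) = -51088/(43682 + √43936) = -51088/(43682 + 4*√2746)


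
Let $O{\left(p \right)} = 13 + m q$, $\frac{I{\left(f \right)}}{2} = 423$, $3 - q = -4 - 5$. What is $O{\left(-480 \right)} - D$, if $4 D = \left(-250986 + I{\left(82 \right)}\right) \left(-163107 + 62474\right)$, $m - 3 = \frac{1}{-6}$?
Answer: $-6293084608$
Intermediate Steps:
$q = 12$ ($q = 3 - \left(-4 - 5\right) = 3 - -9 = 3 + 9 = 12$)
$I{\left(f \right)} = 846$ ($I{\left(f \right)} = 2 \cdot 423 = 846$)
$m = \frac{17}{6}$ ($m = 3 + \frac{1}{-6} = 3 - \frac{1}{6} = \frac{17}{6} \approx 2.8333$)
$D = 6293084655$ ($D = \frac{\left(-250986 + 846\right) \left(-163107 + 62474\right)}{4} = \frac{\left(-250140\right) \left(-100633\right)}{4} = \frac{1}{4} \cdot 25172338620 = 6293084655$)
$O{\left(p \right)} = 47$ ($O{\left(p \right)} = 13 + \frac{17}{6} \cdot 12 = 13 + 34 = 47$)
$O{\left(-480 \right)} - D = 47 - 6293084655 = -6293084608$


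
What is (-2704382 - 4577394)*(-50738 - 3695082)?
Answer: 27276222176320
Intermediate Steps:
(-2704382 - 4577394)*(-50738 - 3695082) = -7281776*(-3745820) = 27276222176320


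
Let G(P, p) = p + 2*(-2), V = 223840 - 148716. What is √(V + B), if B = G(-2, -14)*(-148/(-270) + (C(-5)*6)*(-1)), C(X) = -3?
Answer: 2*√4206945/15 ≈ 273.48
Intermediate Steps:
V = 75124
G(P, p) = -4 + p (G(P, p) = p - 4 = -4 + p)
B = -5008/15 (B = (-4 - 14)*(-148/(-270) - 3*6*(-1)) = -18*(-148*(-1/270) - 18*(-1)) = -18*(74/135 + 18) = -18*2504/135 = -5008/15 ≈ -333.87)
√(V + B) = √(75124 - 5008/15) = √(1121852/15) = 2*√4206945/15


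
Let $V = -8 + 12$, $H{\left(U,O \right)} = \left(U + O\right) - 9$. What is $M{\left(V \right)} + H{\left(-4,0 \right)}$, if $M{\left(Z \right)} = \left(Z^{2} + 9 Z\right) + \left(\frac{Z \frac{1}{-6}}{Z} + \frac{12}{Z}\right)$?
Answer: $\frac{251}{6} \approx 41.833$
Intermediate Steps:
$H{\left(U,O \right)} = -9 + O + U$ ($H{\left(U,O \right)} = \left(O + U\right) - 9 = -9 + O + U$)
$V = 4$
$M{\left(Z \right)} = - \frac{1}{6} + Z^{2} + 9 Z + \frac{12}{Z}$ ($M{\left(Z \right)} = \left(Z^{2} + 9 Z\right) + \left(\frac{Z \left(- \frac{1}{6}\right)}{Z} + \frac{12}{Z}\right) = \left(Z^{2} + 9 Z\right) + \left(\frac{\left(- \frac{1}{6}\right) Z}{Z} + \frac{12}{Z}\right) = \left(Z^{2} + 9 Z\right) - \left(\frac{1}{6} - \frac{12}{Z}\right) = - \frac{1}{6} + Z^{2} + 9 Z + \frac{12}{Z}$)
$M{\left(V \right)} + H{\left(-4,0 \right)} = \left(- \frac{1}{6} + 4^{2} + 9 \cdot 4 + \frac{12}{4}\right) - 13 = \left(- \frac{1}{6} + 16 + 36 + 12 \cdot \frac{1}{4}\right) - 13 = \left(- \frac{1}{6} + 16 + 36 + 3\right) - 13 = \frac{329}{6} - 13 = \frac{251}{6}$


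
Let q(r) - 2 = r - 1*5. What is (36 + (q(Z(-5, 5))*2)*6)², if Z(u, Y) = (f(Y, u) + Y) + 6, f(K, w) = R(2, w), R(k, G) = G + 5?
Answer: 17424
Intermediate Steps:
R(k, G) = 5 + G
f(K, w) = 5 + w
Z(u, Y) = 11 + Y + u (Z(u, Y) = ((5 + u) + Y) + 6 = (5 + Y + u) + 6 = 11 + Y + u)
q(r) = -3 + r (q(r) = 2 + (r - 1*5) = 2 + (r - 5) = 2 + (-5 + r) = -3 + r)
(36 + (q(Z(-5, 5))*2)*6)² = (36 + ((-3 + (11 + 5 - 5))*2)*6)² = (36 + ((-3 + 11)*2)*6)² = (36 + (8*2)*6)² = (36 + 16*6)² = (36 + 96)² = 132² = 17424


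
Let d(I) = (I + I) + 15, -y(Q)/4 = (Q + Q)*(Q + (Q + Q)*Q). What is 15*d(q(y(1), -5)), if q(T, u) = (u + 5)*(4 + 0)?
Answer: 225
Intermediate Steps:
y(Q) = -8*Q*(Q + 2*Q²) (y(Q) = -4*(Q + Q)*(Q + (Q + Q)*Q) = -4*2*Q*(Q + (2*Q)*Q) = -4*2*Q*(Q + 2*Q²) = -8*Q*(Q + 2*Q²))
q(T, u) = 20 + 4*u (q(T, u) = (5 + u)*4 = 20 + 4*u)
d(I) = 15 + 2*I (d(I) = 2*I + 15 = 15 + 2*I)
15*d(q(y(1), -5)) = 15*(15 + 2*(20 + 4*(-5))) = 15*(15 + 2*(20 - 20)) = 15*(15 + 2*0) = 15*(15 + 0) = 15*15 = 225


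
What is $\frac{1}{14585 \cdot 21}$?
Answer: $\frac{1}{306285} \approx 3.2649 \cdot 10^{-6}$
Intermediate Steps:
$\frac{1}{14585 \cdot 21} = \frac{1}{306285}$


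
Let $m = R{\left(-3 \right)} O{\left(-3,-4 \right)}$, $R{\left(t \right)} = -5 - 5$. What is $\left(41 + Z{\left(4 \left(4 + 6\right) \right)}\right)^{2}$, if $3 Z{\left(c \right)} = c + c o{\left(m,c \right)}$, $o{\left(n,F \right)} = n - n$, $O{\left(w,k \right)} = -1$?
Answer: $\frac{26569}{9} \approx 2952.1$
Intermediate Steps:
$R{\left(t \right)} = -10$
$m = 10$ ($m = \left(-10\right) \left(-1\right) = 10$)
$o{\left(n,F \right)} = 0$
$Z{\left(c \right)} = \frac{c}{3}$ ($Z{\left(c \right)} = \frac{c + c 0}{3} = \frac{c + 0}{3} = \frac{c}{3}$)
$\left(41 + Z{\left(4 \left(4 + 6\right) \right)}\right)^{2} = \left(41 + \frac{4 \left(4 + 6\right)}{3}\right)^{2} = \left(41 + \frac{4 \cdot 10}{3}\right)^{2} = \left(41 + \frac{1}{3} \cdot 40\right)^{2} = \left(41 + \frac{40}{3}\right)^{2} = \left(\frac{163}{3}\right)^{2} = \frac{26569}{9}$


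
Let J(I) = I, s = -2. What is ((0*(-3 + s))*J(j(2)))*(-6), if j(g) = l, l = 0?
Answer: 0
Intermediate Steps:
j(g) = 0
((0*(-3 + s))*J(j(2)))*(-6) = ((0*(-3 - 2))*0)*(-6) = ((0*(-5))*0)*(-6) = (0*0)*(-6) = 0*(-6) = 0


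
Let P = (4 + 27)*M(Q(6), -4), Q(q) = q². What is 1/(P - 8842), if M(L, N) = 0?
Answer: -1/8842 ≈ -0.00011310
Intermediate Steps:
P = 0 (P = (4 + 27)*0 = 31*0 = 0)
1/(P - 8842) = 1/(0 - 8842) = 1/(-8842) = -1/8842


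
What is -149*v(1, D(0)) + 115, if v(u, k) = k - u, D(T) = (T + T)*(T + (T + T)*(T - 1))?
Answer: 264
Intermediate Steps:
D(T) = 2*T*(T + 2*T*(-1 + T)) (D(T) = (2*T)*(T + (2*T)*(-1 + T)) = (2*T)*(T + 2*T*(-1 + T)) = 2*T*(T + 2*T*(-1 + T)))
-149*v(1, D(0)) + 115 = -149*(0²*(-2 + 4*0) - 1*1) + 115 = -149*(0*(-2 + 0) - 1) + 115 = -149*(0*(-2) - 1) + 115 = -149*(0 - 1) + 115 = -149*(-1) + 115 = 149 + 115 = 264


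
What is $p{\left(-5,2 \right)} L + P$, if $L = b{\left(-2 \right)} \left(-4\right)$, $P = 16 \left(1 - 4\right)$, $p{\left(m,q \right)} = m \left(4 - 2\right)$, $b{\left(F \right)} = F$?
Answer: $-128$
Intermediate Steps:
$p{\left(m,q \right)} = 2 m$ ($p{\left(m,q \right)} = m 2 = 2 m$)
$P = -48$ ($P = 16 \left(-3\right) = -48$)
$L = 8$ ($L = \left(-2\right) \left(-4\right) = 8$)
$p{\left(-5,2 \right)} L + P = 2 \left(-5\right) 8 - 48 = \left(-10\right) 8 - 48 = -80 - 48 = -128$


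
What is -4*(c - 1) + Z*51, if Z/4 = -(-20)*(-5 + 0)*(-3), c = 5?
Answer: 61184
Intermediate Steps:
Z = 1200 (Z = 4*(-(-20)*(-5 + 0)*(-3)) = 4*(-(-20)*(-5)*(-3)) = 4*(-5*20*(-3)) = 4*(-100*(-3)) = 4*300 = 1200)
-4*(c - 1) + Z*51 = -4*(5 - 1) + 1200*51 = -4*4 + 61200 = -16 + 61200 = 61184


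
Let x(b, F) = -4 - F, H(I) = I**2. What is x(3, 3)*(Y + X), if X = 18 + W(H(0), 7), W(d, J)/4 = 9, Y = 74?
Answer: -896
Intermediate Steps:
W(d, J) = 36 (W(d, J) = 4*9 = 36)
X = 54 (X = 18 + 36 = 54)
x(3, 3)*(Y + X) = (-4 - 1*3)*(74 + 54) = (-4 - 3)*128 = -7*128 = -896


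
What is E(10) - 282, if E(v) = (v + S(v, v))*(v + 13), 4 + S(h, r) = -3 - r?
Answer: -443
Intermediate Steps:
S(h, r) = -7 - r (S(h, r) = -4 + (-3 - r) = -7 - r)
E(v) = -91 - 7*v (E(v) = (v + (-7 - v))*(v + 13) = -7*(13 + v) = -91 - 7*v)
E(10) - 282 = (-91 - 7*10) - 282 = (-91 - 70) - 282 = -161 - 282 = -443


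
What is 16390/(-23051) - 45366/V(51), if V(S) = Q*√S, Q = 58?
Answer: -16390/23051 - 7561*√51/493 ≈ -110.24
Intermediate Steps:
V(S) = 58*√S
16390/(-23051) - 45366/V(51) = 16390/(-23051) - 45366*√51/2958 = 16390*(-1/23051) - 7561*√51/493 = -16390/23051 - 7561*√51/493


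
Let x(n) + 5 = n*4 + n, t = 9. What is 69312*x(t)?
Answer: 2772480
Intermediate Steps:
x(n) = -5 + 5*n (x(n) = -5 + (n*4 + n) = -5 + (4*n + n) = -5 + 5*n)
69312*x(t) = 69312*(-5 + 5*9) = 69312*(-5 + 45) = 69312*40 = 2772480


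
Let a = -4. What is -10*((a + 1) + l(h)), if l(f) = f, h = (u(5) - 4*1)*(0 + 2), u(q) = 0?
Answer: 110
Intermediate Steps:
h = -8 (h = (0 - 4*1)*(0 + 2) = (0 - 4)*2 = -4*2 = -8)
-10*((a + 1) + l(h)) = -10*((-4 + 1) - 8) = -10*(-3 - 8) = -10*(-11) = -1*(-110) = 110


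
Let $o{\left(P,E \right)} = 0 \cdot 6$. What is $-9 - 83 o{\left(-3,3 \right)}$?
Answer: $-9$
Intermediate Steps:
$o{\left(P,E \right)} = 0$
$-9 - 83 o{\left(-3,3 \right)} = -9 - 0 = -9 + 0 = -9$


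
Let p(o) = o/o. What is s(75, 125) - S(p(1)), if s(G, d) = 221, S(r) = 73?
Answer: 148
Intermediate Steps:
p(o) = 1
s(75, 125) - S(p(1)) = 221 - 1*73 = 221 - 73 = 148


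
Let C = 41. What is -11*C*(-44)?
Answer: 19844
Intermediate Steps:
-11*C*(-44) = -11*41*(-44) = -451*(-44) = 19844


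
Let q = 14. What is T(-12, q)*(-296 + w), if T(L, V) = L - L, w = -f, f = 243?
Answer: 0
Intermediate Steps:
w = -243 (w = -1*243 = -243)
T(L, V) = 0
T(-12, q)*(-296 + w) = 0*(-296 - 243) = 0*(-539) = 0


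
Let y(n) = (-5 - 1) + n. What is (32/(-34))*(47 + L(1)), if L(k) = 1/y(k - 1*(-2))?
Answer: -2240/51 ≈ -43.922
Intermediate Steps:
y(n) = -6 + n
L(k) = 1/(-4 + k) (L(k) = 1/(-6 + (k - 1*(-2))) = 1/(-6 + (k + 2)) = 1/(-6 + (2 + k)) = 1/(-4 + k))
(32/(-34))*(47 + L(1)) = (32/(-34))*(47 + 1/(-4 + 1)) = (32*(-1/34))*(47 + 1/(-3)) = -16*(47 - ⅓)/17 = -16/17*140/3 = -2240/51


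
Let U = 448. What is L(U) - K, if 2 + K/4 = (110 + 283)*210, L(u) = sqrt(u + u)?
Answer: -330112 + 8*sqrt(14) ≈ -3.3008e+5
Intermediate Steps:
L(u) = sqrt(2)*sqrt(u) (L(u) = sqrt(2*u) = sqrt(2)*sqrt(u))
K = 330112 (K = -8 + 4*((110 + 283)*210) = -8 + 4*(393*210) = -8 + 4*82530 = -8 + 330120 = 330112)
L(U) - K = sqrt(2)*sqrt(448) - 1*330112 = sqrt(2)*(8*sqrt(7)) - 330112 = 8*sqrt(14) - 330112 = -330112 + 8*sqrt(14)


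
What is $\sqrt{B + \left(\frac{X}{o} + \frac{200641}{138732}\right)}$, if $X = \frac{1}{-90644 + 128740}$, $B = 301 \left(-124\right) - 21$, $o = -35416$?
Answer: $\frac{i \sqrt{1277693709262024447759243354158}}{5849322355536} \approx 193.24 i$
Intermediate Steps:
$B = -37345$ ($B = -37324 - 21 = -37345$)
$X = \frac{1}{38096} \approx 2.6249 \cdot 10^{-5}$
$\sqrt{B + \left(\frac{X}{o} + \frac{200641}{138732}\right)} = \sqrt{-37345 + \left(\frac{1}{38096 \left(-35416\right)} + \frac{200641}{138732}\right)} = \sqrt{-37345 + \left(\frac{1}{38096} \left(- \frac{1}{35416}\right) + 200641 \cdot \frac{1}{138732}\right)} = \sqrt{-37345 + \left(- \frac{1}{1349207936} + \frac{200641}{138732}\right)} = \sqrt{-37345 + \frac{67676607337061}{46794578844288}} = \sqrt{- \frac{1747475870332598299}{46794578844288}} = \frac{i \sqrt{1277693709262024447759243354158}}{5849322355536}$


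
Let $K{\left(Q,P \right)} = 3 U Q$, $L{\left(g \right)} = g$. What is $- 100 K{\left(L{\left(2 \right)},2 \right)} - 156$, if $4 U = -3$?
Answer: $294$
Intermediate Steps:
$U = - \frac{3}{4}$ ($U = \frac{1}{4} \left(-3\right) = - \frac{3}{4} \approx -0.75$)
$K{\left(Q,P \right)} = - \frac{9 Q}{4}$ ($K{\left(Q,P \right)} = 3 \left(- \frac{3}{4}\right) Q = - \frac{9 Q}{4}$)
$- 100 K{\left(L{\left(2 \right)},2 \right)} - 156 = - 100 \left(\left(- \frac{9}{4}\right) 2\right) - 156 = \left(-100\right) \left(- \frac{9}{2}\right) - 156 = 450 - 156 = 294$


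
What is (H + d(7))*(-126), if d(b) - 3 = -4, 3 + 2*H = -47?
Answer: 3276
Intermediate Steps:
H = -25 (H = -3/2 + (½)*(-47) = -3/2 - 47/2 = -25)
d(b) = -1 (d(b) = 3 - 4 = -1)
(H + d(7))*(-126) = (-25 - 1)*(-126) = -26*(-126) = 3276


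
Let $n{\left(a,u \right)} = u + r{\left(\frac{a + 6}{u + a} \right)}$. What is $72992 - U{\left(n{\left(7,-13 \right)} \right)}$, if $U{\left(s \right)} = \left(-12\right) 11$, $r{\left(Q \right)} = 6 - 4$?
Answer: $73124$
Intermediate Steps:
$r{\left(Q \right)} = 2$
$n{\left(a,u \right)} = 2 + u$ ($n{\left(a,u \right)} = u + 2 = 2 + u$)
$U{\left(s \right)} = -132$
$72992 - U{\left(n{\left(7,-13 \right)} \right)} = 72992 - -132 = 72992 + 132 = 73124$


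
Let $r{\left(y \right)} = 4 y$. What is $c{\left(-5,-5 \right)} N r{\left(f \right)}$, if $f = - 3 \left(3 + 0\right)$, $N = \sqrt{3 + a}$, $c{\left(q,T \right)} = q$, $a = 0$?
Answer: $180 \sqrt{3} \approx 311.77$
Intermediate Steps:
$N = \sqrt{3}$ ($N = \sqrt{3 + 0} = \sqrt{3} \approx 1.732$)
$f = -9$ ($f = \left(-3\right) 3 = -9$)
$c{\left(-5,-5 \right)} N r{\left(f \right)} = - 5 \sqrt{3} \cdot 4 \left(-9\right) = - 5 \sqrt{3} \left(-36\right) = 180 \sqrt{3}$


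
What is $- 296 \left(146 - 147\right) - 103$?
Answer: $193$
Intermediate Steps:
$- 296 \left(146 - 147\right) - 103 = \left(-296\right) \left(-1\right) - 103 = 296 - 103 = 193$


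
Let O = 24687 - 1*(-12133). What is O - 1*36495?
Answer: 325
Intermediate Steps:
O = 36820 (O = 24687 + 12133 = 36820)
O - 1*36495 = 36820 - 1*36495 = 36820 - 36495 = 325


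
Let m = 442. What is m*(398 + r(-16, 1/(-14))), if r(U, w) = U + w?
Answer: 1181687/7 ≈ 1.6881e+5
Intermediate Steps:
m*(398 + r(-16, 1/(-14))) = 442*(398 + (-16 + 1/(-14))) = 442*(398 + (-16 - 1/14)) = 442*(398 - 225/14) = 442*(5347/14) = 1181687/7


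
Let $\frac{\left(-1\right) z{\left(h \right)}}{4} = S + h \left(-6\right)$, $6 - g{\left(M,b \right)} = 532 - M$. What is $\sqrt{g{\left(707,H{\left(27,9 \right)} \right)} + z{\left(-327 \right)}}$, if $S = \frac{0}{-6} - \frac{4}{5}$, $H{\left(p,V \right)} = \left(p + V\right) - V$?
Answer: $\frac{i \sqrt{191595}}{5} \approx 87.543 i$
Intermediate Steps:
$H{\left(p,V \right)} = p$ ($H{\left(p,V \right)} = \left(V + p\right) - V = p$)
$S = - \frac{4}{5}$ ($S = 0 \left(- \frac{1}{6}\right) - \frac{4}{5} = 0 - \frac{4}{5} = - \frac{4}{5} \approx -0.8$)
$g{\left(M,b \right)} = -526 + M$ ($g{\left(M,b \right)} = 6 - \left(532 - M\right) = 6 + \left(-532 + M\right) = -526 + M$)
$z{\left(h \right)} = \frac{16}{5} + 24 h$ ($z{\left(h \right)} = - 4 \left(- \frac{4}{5} + h \left(-6\right)\right) = - 4 \left(- \frac{4}{5} - 6 h\right) = \frac{16}{5} + 24 h$)
$\sqrt{g{\left(707,H{\left(27,9 \right)} \right)} + z{\left(-327 \right)}} = \sqrt{\left(-526 + 707\right) + \left(\frac{16}{5} + 24 \left(-327\right)\right)} = \sqrt{181 + \left(\frac{16}{5} - 7848\right)} = \sqrt{181 - \frac{39224}{5}} = \sqrt{- \frac{38319}{5}} = \frac{i \sqrt{191595}}{5}$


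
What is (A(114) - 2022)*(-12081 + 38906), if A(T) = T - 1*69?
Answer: -53033025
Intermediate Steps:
A(T) = -69 + T (A(T) = T - 69 = -69 + T)
(A(114) - 2022)*(-12081 + 38906) = ((-69 + 114) - 2022)*(-12081 + 38906) = (45 - 2022)*26825 = -1977*26825 = -53033025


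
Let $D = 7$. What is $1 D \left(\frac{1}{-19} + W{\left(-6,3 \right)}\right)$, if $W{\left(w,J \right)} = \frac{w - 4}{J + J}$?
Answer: $- \frac{686}{57} \approx -12.035$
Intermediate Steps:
$W{\left(w,J \right)} = \frac{-4 + w}{2 J}$
$1 D \left(\frac{1}{-19} + W{\left(-6,3 \right)}\right) = 1 \cdot 7 \left(\frac{1}{-19} + \frac{-4 - 6}{2 \cdot 3}\right) = 7 \left(- \frac{1}{19} + \frac{1}{2} \cdot \frac{1}{3} \left(-10\right)\right) = 7 \left(- \frac{1}{19} - \frac{5}{3}\right) = 7 \left(- \frac{98}{57}\right) = - \frac{686}{57}$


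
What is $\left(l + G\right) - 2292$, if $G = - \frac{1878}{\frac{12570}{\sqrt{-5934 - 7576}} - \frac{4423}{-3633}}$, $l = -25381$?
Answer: $\frac{- 129220453 \sqrt{13510} + 1263737633130 i}{- 45666810 i + 4423 \sqrt{13510}} \approx -27673.0 - 17.363 i$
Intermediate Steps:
$G = - \frac{1878}{\frac{4423}{3633} - \frac{1257 i \sqrt{13510}}{1351}}$ ($G = - \frac{1878}{\frac{12570}{\sqrt{-13510}} - - \frac{4423}{3633}} = - \frac{1878}{\frac{12570}{i \sqrt{13510}} + \frac{4423}{3633}} = - \frac{1878}{12570 \left(- \frac{i \sqrt{13510}}{13510}\right) + \frac{4423}{3633}} = - \frac{1878}{- \frac{1257 i \sqrt{13510}}{1351} + \frac{4423}{3633}} = - \frac{1878}{\frac{4423}{3633} - \frac{1257 i \sqrt{13510}}{1351}} \approx -0.19547 - 17.363 i$)
$\left(l + G\right) - 2292 = \left(-25381 - \frac{6822774 \sqrt{13510}}{- 45666810 i + 4423 \sqrt{13510}}\right) - 2292 = -27673 - \frac{6822774 \sqrt{13510}}{- 45666810 i + 4423 \sqrt{13510}}$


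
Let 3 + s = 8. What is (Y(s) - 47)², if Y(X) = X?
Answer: 1764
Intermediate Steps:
s = 5 (s = -3 + 8 = 5)
(Y(s) - 47)² = (5 - 47)² = (-42)² = 1764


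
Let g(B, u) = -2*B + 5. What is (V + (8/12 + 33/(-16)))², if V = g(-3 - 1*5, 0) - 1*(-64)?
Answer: 16104169/2304 ≈ 6989.7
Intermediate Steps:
g(B, u) = 5 - 2*B
V = 85 (V = (5 - 2*(-3 - 1*5)) - 1*(-64) = (5 - 2*(-3 - 5)) + 64 = (5 - 2*(-8)) + 64 = (5 + 16) + 64 = 21 + 64 = 85)
(V + (8/12 + 33/(-16)))² = (85 + (8/12 + 33/(-16)))² = (85 + (8*(1/12) + 33*(-1/16)))² = (85 + (⅔ - 33/16))² = (85 - 67/48)² = (4013/48)² = 16104169/2304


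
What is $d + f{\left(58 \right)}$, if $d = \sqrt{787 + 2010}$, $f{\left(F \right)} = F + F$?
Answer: $116 + \sqrt{2797} \approx 168.89$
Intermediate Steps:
$f{\left(F \right)} = 2 F$
$d = \sqrt{2797} \approx 52.887$
$d + f{\left(58 \right)} = \sqrt{2797} + 2 \cdot 58 = \sqrt{2797} + 116 = 116 + \sqrt{2797}$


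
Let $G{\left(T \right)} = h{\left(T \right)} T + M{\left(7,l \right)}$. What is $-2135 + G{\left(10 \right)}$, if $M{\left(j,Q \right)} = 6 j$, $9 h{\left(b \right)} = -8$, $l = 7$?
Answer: $- \frac{18917}{9} \approx -2101.9$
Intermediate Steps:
$h{\left(b \right)} = - \frac{8}{9}$ ($h{\left(b \right)} = \frac{1}{9} \left(-8\right) = - \frac{8}{9}$)
$G{\left(T \right)} = 42 - \frac{8 T}{9}$ ($G{\left(T \right)} = - \frac{8 T}{9} + 6 \cdot 7 = - \frac{8 T}{9} + 42 = 42 - \frac{8 T}{9}$)
$-2135 + G{\left(10 \right)} = -2135 + \left(42 - \frac{80}{9}\right) = -2135 + \frac{298}{9} = - \frac{18917}{9}$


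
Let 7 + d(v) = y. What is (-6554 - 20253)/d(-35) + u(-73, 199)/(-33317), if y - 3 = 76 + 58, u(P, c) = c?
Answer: -893154689/4331210 ≈ -206.21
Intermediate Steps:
y = 137 (y = 3 + (76 + 58) = 3 + 134 = 137)
d(v) = 130 (d(v) = -7 + 137 = 130)
(-6554 - 20253)/d(-35) + u(-73, 199)/(-33317) = (-6554 - 20253)/130 + 199/(-33317) = -26807*1/130 + 199*(-1/33317) = -26807/130 - 199/33317 = -893154689/4331210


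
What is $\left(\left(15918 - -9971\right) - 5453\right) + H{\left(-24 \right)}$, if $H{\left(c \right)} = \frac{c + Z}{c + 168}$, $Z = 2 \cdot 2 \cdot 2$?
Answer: $\frac{183923}{9} \approx 20436.0$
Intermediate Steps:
$Z = 8$ ($Z = 4 \cdot 2 = 8$)
$H{\left(c \right)} = \frac{8 + c}{168 + c}$ ($H{\left(c \right)} = \frac{c + 8}{c + 168} = \frac{8 + c}{168 + c}$)
$\left(\left(15918 - -9971\right) - 5453\right) + H{\left(-24 \right)} = \left(\left(15918 - -9971\right) - 5453\right) + \frac{8 - 24}{168 - 24} = \left(\left(15918 + 9971\right) - 5453\right) + \frac{1}{144} \left(-16\right) = \left(25889 - 5453\right) + \frac{1}{144} \left(-16\right) = 20436 - \frac{1}{9} = \frac{183923}{9}$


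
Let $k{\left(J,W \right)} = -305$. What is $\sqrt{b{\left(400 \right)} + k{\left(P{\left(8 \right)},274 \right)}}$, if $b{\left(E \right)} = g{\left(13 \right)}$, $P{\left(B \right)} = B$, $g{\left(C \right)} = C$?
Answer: $2 i \sqrt{73} \approx 17.088 i$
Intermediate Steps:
$b{\left(E \right)} = 13$
$\sqrt{b{\left(400 \right)} + k{\left(P{\left(8 \right)},274 \right)}} = \sqrt{13 - 305} = \sqrt{-292} = 2 i \sqrt{73}$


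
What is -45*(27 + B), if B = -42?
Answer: 675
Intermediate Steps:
-45*(27 + B) = -45*(27 - 42) = -45*(-15) = 675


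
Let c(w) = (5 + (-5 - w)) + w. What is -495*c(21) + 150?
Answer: 150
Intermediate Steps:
c(w) = 0 (c(w) = -w + w = 0)
-495*c(21) + 150 = -495*0 + 150 = 0 + 150 = 150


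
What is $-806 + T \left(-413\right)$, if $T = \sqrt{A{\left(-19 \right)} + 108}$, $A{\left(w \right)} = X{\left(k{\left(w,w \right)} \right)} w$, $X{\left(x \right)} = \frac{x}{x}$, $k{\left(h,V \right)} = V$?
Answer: $-806 - 413 \sqrt{89} \approx -4702.2$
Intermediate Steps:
$X{\left(x \right)} = 1$
$A{\left(w \right)} = w$ ($A{\left(w \right)} = 1 w = w$)
$T = \sqrt{89}$ ($T = \sqrt{-19 + 108} = \sqrt{89} \approx 9.434$)
$-806 + T \left(-413\right) = -806 + \sqrt{89} \left(-413\right) = -806 - 413 \sqrt{89}$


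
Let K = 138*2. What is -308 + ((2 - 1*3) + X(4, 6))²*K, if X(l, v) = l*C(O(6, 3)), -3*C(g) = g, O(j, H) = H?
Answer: 6592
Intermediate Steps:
C(g) = -g/3
K = 276
X(l, v) = -l (X(l, v) = l*(-⅓*3) = l*(-1) = -l)
-308 + ((2 - 1*3) + X(4, 6))²*K = -308 + ((2 - 1*3) - 1*4)²*276 = -308 + ((2 - 3) - 4)²*276 = -308 + (-1 - 4)²*276 = -308 + (-5)²*276 = -308 + 25*276 = -308 + 6900 = 6592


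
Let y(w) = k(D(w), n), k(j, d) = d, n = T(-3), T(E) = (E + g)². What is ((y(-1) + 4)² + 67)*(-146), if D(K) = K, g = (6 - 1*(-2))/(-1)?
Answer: -2291032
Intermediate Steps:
g = -8 (g = (6 + 2)*(-1) = 8*(-1) = -8)
T(E) = (-8 + E)² (T(E) = (E - 8)² = (-8 + E)²)
n = 121 (n = (-8 - 3)² = (-11)² = 121)
y(w) = 121
((y(-1) + 4)² + 67)*(-146) = ((121 + 4)² + 67)*(-146) = (125² + 67)*(-146) = (15625 + 67)*(-146) = 15692*(-146) = -2291032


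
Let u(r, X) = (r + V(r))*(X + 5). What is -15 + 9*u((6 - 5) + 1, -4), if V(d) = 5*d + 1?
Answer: 102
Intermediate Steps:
V(d) = 1 + 5*d
u(r, X) = (1 + 6*r)*(5 + X) (u(r, X) = (r + (1 + 5*r))*(X + 5) = (1 + 6*r)*(5 + X))
-15 + 9*u((6 - 5) + 1, -4) = -15 + 9*(5 - 4 + 30*((6 - 5) + 1) + 6*(-4)*((6 - 5) + 1)) = -15 + 9*(5 - 4 + 30*(1 + 1) + 6*(-4)*(1 + 1)) = -15 + 9*(5 - 4 + 30*2 + 6*(-4)*2) = -15 + 9*(5 - 4 + 60 - 48) = -15 + 9*13 = -15 + 117 = 102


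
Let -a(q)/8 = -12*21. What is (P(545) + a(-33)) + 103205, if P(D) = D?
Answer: 105766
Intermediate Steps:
a(q) = 2016 (a(q) = -(-96)*21 = -8*(-252) = 2016)
(P(545) + a(-33)) + 103205 = (545 + 2016) + 103205 = 2561 + 103205 = 105766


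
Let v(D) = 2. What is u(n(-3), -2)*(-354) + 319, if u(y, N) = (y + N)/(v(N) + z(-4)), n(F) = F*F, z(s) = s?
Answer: 1558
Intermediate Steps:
n(F) = F²
u(y, N) = -N/2 - y/2 (u(y, N) = (y + N)/(2 - 4) = (N + y)/(-2) = (N + y)*(-½) = -N/2 - y/2)
u(n(-3), -2)*(-354) + 319 = (-½*(-2) - ½*(-3)²)*(-354) + 319 = (1 - ½*9)*(-354) + 319 = (1 - 9/2)*(-354) + 319 = -7/2*(-354) + 319 = 1239 + 319 = 1558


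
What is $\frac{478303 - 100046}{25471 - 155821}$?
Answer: $- \frac{34387}{11850} \approx -2.9019$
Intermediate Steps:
$\frac{478303 - 100046}{25471 - 155821} = \frac{378257}{-130350} = 378257 \left(- \frac{1}{130350}\right) = - \frac{34387}{11850}$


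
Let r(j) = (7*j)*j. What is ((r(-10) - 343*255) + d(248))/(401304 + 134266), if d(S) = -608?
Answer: -87373/535570 ≈ -0.16314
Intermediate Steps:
r(j) = 7*j²
((r(-10) - 343*255) + d(248))/(401304 + 134266) = ((7*(-10)² - 343*255) - 608)/(401304 + 134266) = ((7*100 - 87465) - 608)/535570 = ((700 - 87465) - 608)*(1/535570) = (-86765 - 608)*(1/535570) = -87373*1/535570 = -87373/535570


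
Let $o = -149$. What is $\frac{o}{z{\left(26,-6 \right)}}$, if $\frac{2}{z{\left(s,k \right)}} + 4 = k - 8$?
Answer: $1341$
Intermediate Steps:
$z{\left(s,k \right)} = \frac{2}{-12 + k}$ ($z{\left(s,k \right)} = \frac{2}{-4 + \left(k - 8\right)} = \frac{2}{-4 + \left(-8 + k\right)} = \frac{2}{-12 + k}$)
$\frac{o}{z{\left(26,-6 \right)}} = - \frac{149}{2 \frac{1}{-12 - 6}} = - \frac{149}{2 \frac{1}{-18}} = - \frac{149}{2 \left(- \frac{1}{18}\right)} = - \frac{149}{- \frac{1}{9}} = \left(-149\right) \left(-9\right) = 1341$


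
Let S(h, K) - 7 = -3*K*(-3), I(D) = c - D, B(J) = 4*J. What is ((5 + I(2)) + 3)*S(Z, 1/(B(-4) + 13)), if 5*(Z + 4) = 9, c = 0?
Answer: 24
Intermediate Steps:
Z = -11/5 (Z = -4 + (⅕)*9 = -4 + 9/5 = -11/5 ≈ -2.2000)
I(D) = -D (I(D) = 0 - D = -D)
S(h, K) = 7 + 9*K (S(h, K) = 7 - 3*K*(-3) = 7 - (-9)*K = 7 + 9*K)
((5 + I(2)) + 3)*S(Z, 1/(B(-4) + 13)) = ((5 - 1*2) + 3)*(7 + 9/(4*(-4) + 13)) = ((5 - 2) + 3)*(7 + 9/(-16 + 13)) = (3 + 3)*(7 + 9/(-3)) = 6*(7 + 9*(-⅓)) = 6*(7 - 3) = 6*4 = 24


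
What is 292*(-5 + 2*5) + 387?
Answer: 1847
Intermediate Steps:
292*(-5 + 2*5) + 387 = 292*(-5 + 10) + 387 = 292*5 + 387 = 1460 + 387 = 1847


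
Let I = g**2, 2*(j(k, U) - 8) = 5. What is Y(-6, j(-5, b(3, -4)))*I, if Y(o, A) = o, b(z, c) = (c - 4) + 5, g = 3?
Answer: -54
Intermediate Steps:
b(z, c) = 1 + c (b(z, c) = (-4 + c) + 5 = 1 + c)
j(k, U) = 21/2 (j(k, U) = 8 + (1/2)*5 = 8 + 5/2 = 21/2)
I = 9 (I = 3**2 = 9)
Y(-6, j(-5, b(3, -4)))*I = -6*9 = -54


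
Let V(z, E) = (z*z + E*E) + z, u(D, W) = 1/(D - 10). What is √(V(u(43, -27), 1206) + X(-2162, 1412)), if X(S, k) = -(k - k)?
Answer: √1583880838/33 ≈ 1206.0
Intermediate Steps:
u(D, W) = 1/(-10 + D)
V(z, E) = z + E² + z² (V(z, E) = (z² + E²) + z = (E² + z²) + z = z + E² + z²)
X(S, k) = 0 (X(S, k) = -1*0 = 0)
√(V(u(43, -27), 1206) + X(-2162, 1412)) = √((1/(-10 + 43) + 1206² + (1/(-10 + 43))²) + 0) = √((1/33 + 1454436 + (1/33)²) + 0) = √((1/33 + 1454436 + 1/1089) + 0) = √(1583880838/1089 + 0) = √(1583880838/1089) = √1583880838/33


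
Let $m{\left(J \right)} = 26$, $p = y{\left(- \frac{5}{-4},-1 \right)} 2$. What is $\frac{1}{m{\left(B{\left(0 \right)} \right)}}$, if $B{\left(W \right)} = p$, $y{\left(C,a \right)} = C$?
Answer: $\frac{1}{26} \approx 0.038462$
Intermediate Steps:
$p = \frac{5}{2}$ ($p = - \frac{5}{-4} \cdot 2 = \left(-5\right) \left(- \frac{1}{4}\right) 2 = \frac{5}{4} \cdot 2 = \frac{5}{2} \approx 2.5$)
$B{\left(W \right)} = \frac{5}{2}$
$\frac{1}{m{\left(B{\left(0 \right)} \right)}} = \frac{1}{26}$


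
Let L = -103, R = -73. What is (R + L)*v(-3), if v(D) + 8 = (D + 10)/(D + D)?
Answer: 4840/3 ≈ 1613.3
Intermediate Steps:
v(D) = -8 + (10 + D)/(2*D) (v(D) = -8 + (D + 10)/(D + D) = -8 + (10 + D)/((2*D)) = -8 + (10 + D)*(1/(2*D)) = -8 + (10 + D)/(2*D))
(R + L)*v(-3) = (-73 - 103)*(-15/2 + 5/(-3)) = -176*(-15/2 + 5*(-⅓)) = -176*(-15/2 - 5/3) = -176*(-55/6) = 4840/3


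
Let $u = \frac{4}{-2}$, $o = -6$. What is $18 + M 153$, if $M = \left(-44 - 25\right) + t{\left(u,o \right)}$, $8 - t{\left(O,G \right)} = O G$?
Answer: $-11151$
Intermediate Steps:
$u = -2$ ($u = 4 \left(- \frac{1}{2}\right) = -2$)
$t{\left(O,G \right)} = 8 - G O$ ($t{\left(O,G \right)} = 8 - O G = 8 - G O$)
$M = -73$ ($M = \left(-44 - 25\right) + \left(8 - \left(-6\right) \left(-2\right)\right) = -69 + \left(8 - 12\right) = -69 - 4 = -73$)
$18 + M 153 = 18 - 11169 = -11151$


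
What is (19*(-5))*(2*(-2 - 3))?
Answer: 950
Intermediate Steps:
(19*(-5))*(2*(-2 - 3)) = -190*(-5) = -95*(-10) = 950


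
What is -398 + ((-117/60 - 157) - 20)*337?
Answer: -1214083/20 ≈ -60704.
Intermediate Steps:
-398 + ((-117/60 - 157) - 20)*337 = -398 + ((-117*1/60 - 157) - 20)*337 = -398 + ((-39/20 - 157) - 20)*337 = -398 + (-3179/20 - 20)*337 = -398 - 3579/20*337 = -398 - 1206123/20 = -1214083/20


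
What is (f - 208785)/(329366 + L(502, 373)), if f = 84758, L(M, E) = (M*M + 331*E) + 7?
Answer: -124027/704840 ≈ -0.17596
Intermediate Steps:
L(M, E) = 7 + M² + 331*E (L(M, E) = (M² + 331*E) + 7 = 7 + M² + 331*E)
(f - 208785)/(329366 + L(502, 373)) = (84758 - 208785)/(329366 + (7 + 502² + 331*373)) = -124027/(329366 + (7 + 252004 + 123463)) = -124027/(329366 + 375474) = -124027/704840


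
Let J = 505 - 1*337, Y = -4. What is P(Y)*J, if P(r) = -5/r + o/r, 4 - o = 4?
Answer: 210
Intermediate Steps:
o = 0 (o = 4 - 1*4 = 4 - 4 = 0)
P(r) = -5/r (P(r) = -5/r + 0/r = -5/r + 0 = -5/r)
J = 168 (J = 505 - 337 = 168)
P(Y)*J = -5/(-4)*168 = -5*(-1/4)*168 = (5/4)*168 = 210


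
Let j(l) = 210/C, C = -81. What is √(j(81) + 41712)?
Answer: √3378462/9 ≈ 204.23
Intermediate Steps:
j(l) = -70/27 (j(l) = 210/(-81) = 210*(-1/81) = -70/27)
√(j(81) + 41712) = √(-70/27 + 41712) = √(1126154/27) = √3378462/9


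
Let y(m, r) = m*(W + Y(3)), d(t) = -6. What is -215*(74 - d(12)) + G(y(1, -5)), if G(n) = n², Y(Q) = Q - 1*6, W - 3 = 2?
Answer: -17196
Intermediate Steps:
W = 5 (W = 3 + 2 = 5)
Y(Q) = -6 + Q (Y(Q) = Q - 6 = -6 + Q)
y(m, r) = 2*m (y(m, r) = m*(5 + (-6 + 3)) = m*(5 - 3) = m*2 = 2*m)
-215*(74 - d(12)) + G(y(1, -5)) = -215*(74 - 1*(-6)) + (2*1)² = -215*(74 + 6) + 2² = -215*80 + 4 = -17200 + 4 = -17196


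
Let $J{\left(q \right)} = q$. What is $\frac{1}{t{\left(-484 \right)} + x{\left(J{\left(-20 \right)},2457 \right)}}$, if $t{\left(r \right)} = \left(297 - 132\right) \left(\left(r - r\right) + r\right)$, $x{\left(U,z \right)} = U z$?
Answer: $- \frac{1}{129000} \approx -7.7519 \cdot 10^{-6}$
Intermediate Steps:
$t{\left(r \right)} = 165 r$ ($t{\left(r \right)} = 165 \left(0 + r\right) = 165 r$)
$\frac{1}{t{\left(-484 \right)} + x{\left(J{\left(-20 \right)},2457 \right)}} = \frac{1}{165 \left(-484\right) - 49140} = \frac{1}{-79860 - 49140} = \frac{1}{-129000} = - \frac{1}{129000}$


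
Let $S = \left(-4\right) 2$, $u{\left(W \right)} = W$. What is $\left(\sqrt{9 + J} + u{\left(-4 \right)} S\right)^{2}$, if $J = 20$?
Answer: $\left(32 + \sqrt{29}\right)^{2} \approx 1397.7$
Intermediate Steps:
$S = -8$
$\left(\sqrt{9 + J} + u{\left(-4 \right)} S\right)^{2} = \left(\sqrt{9 + 20} - -32\right)^{2} = \left(\sqrt{29} + 32\right)^{2} = \left(32 + \sqrt{29}\right)^{2}$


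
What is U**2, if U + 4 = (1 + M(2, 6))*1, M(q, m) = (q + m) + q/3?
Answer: 289/9 ≈ 32.111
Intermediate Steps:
M(q, m) = m + 4*q/3 (M(q, m) = (m + q) + q*(1/3) = (m + q) + q/3 = m + 4*q/3)
U = 17/3 (U = -4 + (1 + (6 + (4/3)*2))*1 = -4 + (1 + (6 + 8/3))*1 = -4 + (1 + 26/3)*1 = -4 + (29/3)*1 = -4 + 29/3 = 17/3 ≈ 5.6667)
U**2 = (17/3)**2 = 289/9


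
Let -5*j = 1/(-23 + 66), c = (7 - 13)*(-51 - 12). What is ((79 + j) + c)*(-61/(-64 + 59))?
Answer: 5993494/1075 ≈ 5575.3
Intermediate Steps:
c = 378 (c = -6*(-63) = 378)
j = -1/215 (j = -1/(5*(-23 + 66)) = -1/5/43 = -1/5*1/43 = -1/215 ≈ -0.0046512)
((79 + j) + c)*(-61/(-64 + 59)) = ((79 - 1/215) + 378)*(-61/(-64 + 59)) = (16984/215 + 378)*(-61/(-5)) = 98254*(-61*(-1/5))/215 = (98254/215)*(61/5) = 5993494/1075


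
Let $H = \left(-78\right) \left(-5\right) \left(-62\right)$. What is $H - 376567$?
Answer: $-400747$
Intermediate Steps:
$H = -24180$ ($H = 390 \left(-62\right) = -24180$)
$H - 376567 = -24180 - 376567 = -400747$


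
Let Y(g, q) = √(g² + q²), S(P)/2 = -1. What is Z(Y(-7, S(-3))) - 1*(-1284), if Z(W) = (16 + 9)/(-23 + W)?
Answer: 610609/476 - 25*√53/476 ≈ 1282.4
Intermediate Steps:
S(P) = -2 (S(P) = 2*(-1) = -2)
Z(W) = 25/(-23 + W)
Z(Y(-7, S(-3))) - 1*(-1284) = 25/(-23 + √((-7)² + (-2)²)) - 1*(-1284) = 25/(-23 + √(49 + 4)) + 1284 = 25/(-23 + √53) + 1284 = 1284 + 25/(-23 + √53)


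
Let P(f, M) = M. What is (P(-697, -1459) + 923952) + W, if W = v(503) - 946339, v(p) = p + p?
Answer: -22840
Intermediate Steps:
v(p) = 2*p
W = -945333 (W = 2*503 - 946339 = 1006 - 946339 = -945333)
(P(-697, -1459) + 923952) + W = (-1459 + 923952) - 945333 = 922493 - 945333 = -22840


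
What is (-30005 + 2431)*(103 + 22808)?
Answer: -631747914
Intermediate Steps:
(-30005 + 2431)*(103 + 22808) = -27574*22911 = -631747914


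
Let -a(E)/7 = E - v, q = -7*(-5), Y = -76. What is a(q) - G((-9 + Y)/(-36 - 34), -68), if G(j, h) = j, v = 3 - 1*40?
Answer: -7073/14 ≈ -505.21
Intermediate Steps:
v = -37 (v = 3 - 40 = -37)
q = 35
a(E) = -259 - 7*E (a(E) = -7*(E - 1*(-37)) = -7*(E + 37) = -7*(37 + E) = -259 - 7*E)
a(q) - G((-9 + Y)/(-36 - 34), -68) = (-259 - 7*35) - (-9 - 76)/(-36 - 34) = (-259 - 245) - (-85)/(-70) = -504 - (-85)*(-1)/70 = -504 - 1*17/14 = -504 - 17/14 = -7073/14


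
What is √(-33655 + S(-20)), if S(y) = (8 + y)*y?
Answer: I*√33415 ≈ 182.8*I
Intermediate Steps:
S(y) = y*(8 + y)
√(-33655 + S(-20)) = √(-33655 - 20*(8 - 20)) = √(-33655 - 20*(-12)) = √(-33655 + 240) = √(-33415) = I*√33415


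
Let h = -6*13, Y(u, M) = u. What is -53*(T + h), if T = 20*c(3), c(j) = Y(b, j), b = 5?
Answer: -1166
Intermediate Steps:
h = -78
c(j) = 5
T = 100 (T = 20*5 = 100)
-53*(T + h) = -53*(100 - 78) = -53*22 = -1166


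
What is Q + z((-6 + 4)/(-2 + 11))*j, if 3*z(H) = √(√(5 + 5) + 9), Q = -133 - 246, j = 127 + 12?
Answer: -379 + 139*√(9 + √10)/3 ≈ -217.42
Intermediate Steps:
j = 139
Q = -379
z(H) = √(9 + √10)/3 (z(H) = √(√(5 + 5) + 9)/3 = √(√10 + 9)/3 = √(9 + √10)/3)
Q + z((-6 + 4)/(-2 + 11))*j = -379 + (√(9 + √10)/3)*139 = -379 + 139*√(9 + √10)/3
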